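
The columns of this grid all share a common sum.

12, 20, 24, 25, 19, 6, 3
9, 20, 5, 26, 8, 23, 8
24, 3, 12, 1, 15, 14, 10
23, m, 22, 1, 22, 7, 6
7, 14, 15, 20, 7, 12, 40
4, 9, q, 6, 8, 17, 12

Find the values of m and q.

Column 5 sums to 79 and so does column 7; that's the common total.
In column 2 the known cells total 66, leaving 79 − 66 = 13.
In column 3 the known cells total 78, leaving 79 − 78 = 1.

m = 13, q = 1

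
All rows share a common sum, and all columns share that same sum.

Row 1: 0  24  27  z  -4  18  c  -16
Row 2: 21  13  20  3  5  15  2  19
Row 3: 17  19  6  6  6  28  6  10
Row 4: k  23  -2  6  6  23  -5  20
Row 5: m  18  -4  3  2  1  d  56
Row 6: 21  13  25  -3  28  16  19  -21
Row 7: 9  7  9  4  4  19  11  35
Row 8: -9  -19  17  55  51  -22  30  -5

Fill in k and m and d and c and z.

k = 27, m = 12, d = 10, c = 25, z = 24

Rows 2 and 3 both sum to 98, so that's the common total.
The known cells in column 4 total 74, leaving 98 − 74 = 24 for the blank.
The known cells in row 1 total 73, leaving 98 − 73 = 25 for the blank.
The known cells in column 7 total 88, leaving 98 − 88 = 10 for the blank.
The known cells in row 5 total 86, leaving 98 − 86 = 12 for the blank.
The known cells in row 4 total 71, leaving 98 − 71 = 27 for the blank.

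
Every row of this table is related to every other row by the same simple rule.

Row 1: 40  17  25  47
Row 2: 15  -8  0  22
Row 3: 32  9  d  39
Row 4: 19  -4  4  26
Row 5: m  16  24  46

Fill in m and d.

The difference between any two rows is the same in every column — this is an addition table with the headers hidden.
Row 5 minus row 1 is 16 − 17 = -1, so its entry in column 1 is 40 + (-1) = 39.
Row 3 minus row 1 is 9 − 17 = -8, so its entry in column 3 is 25 + (-8) = 17.

m = 39, d = 17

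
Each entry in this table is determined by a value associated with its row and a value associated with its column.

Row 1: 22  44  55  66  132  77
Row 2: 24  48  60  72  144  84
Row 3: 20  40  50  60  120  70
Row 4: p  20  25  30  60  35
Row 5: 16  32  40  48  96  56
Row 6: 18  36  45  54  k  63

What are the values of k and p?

k = 108, p = 10

Each row is a constant multiple of every other row — this is a multiplication table with the headers hidden.
Row 6 is 63/77 = 9/11 times row 1, so its entry in column 5 is 132 × 9/11 = 108.
Row 4 is 35/77 = 5/11 times row 1, so its entry in column 1 is 22 × 5/11 = 10.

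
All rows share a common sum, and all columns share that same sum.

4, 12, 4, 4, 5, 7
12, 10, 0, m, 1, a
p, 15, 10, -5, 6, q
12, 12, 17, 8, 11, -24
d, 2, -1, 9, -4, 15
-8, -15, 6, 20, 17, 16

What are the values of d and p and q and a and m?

Rows 1 and 4 both sum to 36, so that's the common total.
The known cells in row 5 total 21, leaving 36 − 21 = 15 for the blank.
The known cells in column 1 total 35, leaving 36 − 35 = 1 for the blank.
The known cells in row 3 total 27, leaving 36 − 27 = 9 for the blank.
The known cells in column 6 total 23, leaving 36 − 23 = 13 for the blank.
The known cells in row 2 total 36, leaving 36 − 36 = 0 for the blank.

d = 15, p = 1, q = 9, a = 13, m = 0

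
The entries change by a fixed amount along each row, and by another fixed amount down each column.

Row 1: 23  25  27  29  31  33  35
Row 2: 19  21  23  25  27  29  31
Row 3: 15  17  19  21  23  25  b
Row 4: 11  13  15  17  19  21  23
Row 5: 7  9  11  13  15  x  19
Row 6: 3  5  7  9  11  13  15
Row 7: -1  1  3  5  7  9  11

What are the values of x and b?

Along each row the entries change by 2 per step; down each column they change by -4.
Row 5: from 7 at column 1, stepping by 2 to column 6 gives 17.
Row 3: from 15 at column 1, stepping by 2 to column 7 gives 27.

x = 17, b = 27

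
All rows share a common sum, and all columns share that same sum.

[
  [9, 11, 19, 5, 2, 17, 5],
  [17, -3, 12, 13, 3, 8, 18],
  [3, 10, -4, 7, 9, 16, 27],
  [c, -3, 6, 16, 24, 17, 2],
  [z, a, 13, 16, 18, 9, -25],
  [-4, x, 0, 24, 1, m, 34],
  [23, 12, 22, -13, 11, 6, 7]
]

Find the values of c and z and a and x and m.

c = 6, z = 14, a = 23, x = 18, m = -5

Rows 1 and 2 both sum to 68, so that's the common total.
Column 6: 17 + 8 + 16 + 17 + 9 + 6 = 73, so its missing entry is 68 − 73 = -5.
Row 6: -4 + 0 + 24 + 1 − 5 + 34 = 50, so its missing entry is 68 − 50 = 18.
Row 4: -3 + 6 + 16 + 24 + 17 + 2 = 62, so its missing entry is 68 − 62 = 6.
Column 1: 9 + 17 + 3 + 6 − 4 + 23 = 54, so its missing entry is 68 − 54 = 14.
Row 5: 14 + 13 + 16 + 18 + 9 − 25 = 45, so its missing entry is 68 − 45 = 23.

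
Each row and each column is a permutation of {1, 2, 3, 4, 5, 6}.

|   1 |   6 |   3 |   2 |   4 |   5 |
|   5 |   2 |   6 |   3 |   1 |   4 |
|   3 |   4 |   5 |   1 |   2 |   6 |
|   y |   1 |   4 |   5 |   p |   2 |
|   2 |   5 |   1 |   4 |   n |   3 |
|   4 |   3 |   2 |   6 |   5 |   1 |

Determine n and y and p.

n = 6, y = 6, p = 3

Cell (5,5): row 5 already has {1, 2, 3, 4, 5} → 6.
At (row 4, col 5): column 5 already has {1, 2, 4, 5, 6}, so the value is 3.
At (row 4, col 1): row 4 already has {1, 2, 3, 4, 5}, so the value is 6.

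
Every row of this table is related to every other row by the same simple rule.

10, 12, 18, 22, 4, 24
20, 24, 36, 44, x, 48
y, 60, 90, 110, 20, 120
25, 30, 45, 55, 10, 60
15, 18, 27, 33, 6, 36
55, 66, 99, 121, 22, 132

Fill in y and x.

y = 50, x = 8

Each row is a constant multiple of every other row — this is a multiplication table with the headers hidden.
Row 3 is 60/12 = 5/1 times row 1, so its entry in column 1 is 10 × 5/1 = 50.
Row 2 is 24/12 = 2/1 times row 1, so its entry in column 5 is 4 × 2/1 = 8.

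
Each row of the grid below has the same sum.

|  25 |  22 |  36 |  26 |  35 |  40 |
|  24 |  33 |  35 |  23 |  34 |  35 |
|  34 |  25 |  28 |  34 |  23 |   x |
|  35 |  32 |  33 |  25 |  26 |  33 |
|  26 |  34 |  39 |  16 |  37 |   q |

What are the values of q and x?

Rows 1 and 2 both add up to 184, so every row sums to 184.
Row 5: 26 + 34 + 39 + 16 + 37 = 152, so the missing entry is 184 − 152 = 32.
Row 3: 34 + 25 + 28 + 34 + 23 = 144, so the missing entry is 184 − 144 = 40.

q = 32, x = 40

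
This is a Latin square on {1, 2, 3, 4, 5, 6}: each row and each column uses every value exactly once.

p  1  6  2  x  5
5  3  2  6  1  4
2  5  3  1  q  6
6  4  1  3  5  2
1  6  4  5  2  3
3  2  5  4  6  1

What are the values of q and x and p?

At (row 3, col 5): row 3 already has {1, 2, 3, 5, 6}, so the value is 4.
For row 1, column 5: column 5 already has {1, 2, 4, 5, 6}; that leaves 3.
For row 1, column 1: row 1 already has {1, 2, 3, 5, 6}; that leaves 4.

q = 4, x = 3, p = 4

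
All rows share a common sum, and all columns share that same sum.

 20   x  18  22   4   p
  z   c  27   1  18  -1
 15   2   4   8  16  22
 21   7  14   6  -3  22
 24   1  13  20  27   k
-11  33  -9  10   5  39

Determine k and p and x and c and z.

k = -18, p = 3, x = 0, c = 24, z = -2

Rows 3 and 4 both sum to 67, so that's the common total.
Row 5: 24 + 1 + 13 + 20 + 27 = 85, so its missing entry is 67 − 85 = -18.
Column 6: -1 + 22 + 22 − 18 + 39 = 64, so its missing entry is 67 − 64 = 3.
Row 1: 20 + 18 + 22 + 4 + 3 = 67, so its missing entry is 67 − 67 = 0.
Column 2: 0 + 2 + 7 + 1 + 33 = 43, so its missing entry is 67 − 43 = 24.
Row 2: 24 + 27 + 1 + 18 − 1 = 69, so its missing entry is 67 − 69 = -2.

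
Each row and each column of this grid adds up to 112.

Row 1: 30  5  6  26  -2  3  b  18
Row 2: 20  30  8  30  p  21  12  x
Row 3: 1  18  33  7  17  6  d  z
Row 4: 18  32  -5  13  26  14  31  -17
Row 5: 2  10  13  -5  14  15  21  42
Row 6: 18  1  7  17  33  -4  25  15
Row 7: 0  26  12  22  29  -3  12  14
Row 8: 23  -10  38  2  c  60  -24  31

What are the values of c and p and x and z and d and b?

Row 8: 23 − 10 + 38 + 2 + 60 − 24 + 31 = 120, so its missing entry is 112 − 120 = -8.
Column 5: -2 + 17 + 26 + 14 + 33 + 29 − 8 = 109, so its missing entry is 112 − 109 = 3.
Row 1: 30 + 5 + 6 + 26 − 2 + 3 + 18 = 86, so its missing entry is 112 − 86 = 26.
Row 2: 20 + 30 + 8 + 30 + 3 + 21 + 12 = 124, so its missing entry is 112 − 124 = -12.
Column 8: 18 − 12 − 17 + 42 + 15 + 14 + 31 = 91, so its missing entry is 112 − 91 = 21.
Row 3: 1 + 18 + 33 + 7 + 17 + 6 + 21 = 103, so its missing entry is 112 − 103 = 9.

c = -8, p = 3, x = -12, z = 21, d = 9, b = 26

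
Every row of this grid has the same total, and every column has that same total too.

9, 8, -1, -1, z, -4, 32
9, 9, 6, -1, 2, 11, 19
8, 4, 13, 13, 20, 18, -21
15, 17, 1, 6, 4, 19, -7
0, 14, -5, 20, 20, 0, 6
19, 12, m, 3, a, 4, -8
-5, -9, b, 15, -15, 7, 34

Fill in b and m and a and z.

Rows 2 and 3 both sum to 55, so that's the common total.
Row 7: -5 − 9 + 15 − 15 + 7 + 34 = 27, so its missing entry is 55 − 27 = 28.
Row 1: 9 + 8 − 1 − 1 − 4 + 32 = 43, so its missing entry is 55 − 43 = 12.
Column 5: 12 + 2 + 20 + 4 + 20 − 15 = 43, so its missing entry is 55 − 43 = 12.
Row 6: 19 + 12 + 3 + 12 + 4 − 8 = 42, so its missing entry is 55 − 42 = 13.

b = 28, m = 13, a = 12, z = 12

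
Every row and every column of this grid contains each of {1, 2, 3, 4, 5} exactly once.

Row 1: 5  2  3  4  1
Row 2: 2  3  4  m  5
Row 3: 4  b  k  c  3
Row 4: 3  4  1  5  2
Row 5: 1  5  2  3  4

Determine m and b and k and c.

Cell (2,4): row 2 already has {2, 3, 4, 5} → 1.
At (row 3, col 4): column 4 already has {1, 3, 4, 5}, so the value is 2.
At (row 3, col 2): column 2 already has {2, 3, 4, 5}, so the value is 1.
Cell (3,3): row 3 already has {1, 2, 3, 4} → 5.

m = 1, b = 1, k = 5, c = 2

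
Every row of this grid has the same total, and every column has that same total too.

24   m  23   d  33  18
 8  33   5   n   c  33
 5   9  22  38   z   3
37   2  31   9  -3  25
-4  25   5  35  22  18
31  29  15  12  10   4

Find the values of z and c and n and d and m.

Rows 4 and 5 both sum to 101, so that's the common total.
The known cells in column 2 total 98, leaving 101 − 98 = 3 for the blank.
The known cells in row 3 total 77, leaving 101 − 77 = 24 for the blank.
The known cells in row 1 total 101, leaving 101 − 101 = 0 for the blank.
The known cells in column 5 total 86, leaving 101 − 86 = 15 for the blank.
The known cells in row 2 total 94, leaving 101 − 94 = 7 for the blank.

z = 24, c = 15, n = 7, d = 0, m = 3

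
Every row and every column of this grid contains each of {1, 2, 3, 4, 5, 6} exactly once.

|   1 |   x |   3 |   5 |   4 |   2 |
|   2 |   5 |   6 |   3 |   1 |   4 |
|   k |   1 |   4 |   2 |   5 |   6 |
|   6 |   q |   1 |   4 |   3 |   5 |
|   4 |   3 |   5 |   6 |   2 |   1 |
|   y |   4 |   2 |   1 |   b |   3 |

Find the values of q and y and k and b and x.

q = 2, y = 5, k = 3, b = 6, x = 6

Cell (1,2): row 1 already has {1, 2, 3, 4, 5} → 6.
At (row 4, col 2): row 4 already has {1, 3, 4, 5, 6}, so the value is 2.
At (row 6, col 5): column 5 already has {1, 2, 3, 4, 5}, so the value is 6.
At (row 3, col 1): row 3 already has {1, 2, 4, 5, 6}, so the value is 3.
At (row 6, col 1): row 6 already has {1, 2, 3, 4, 6}, so the value is 5.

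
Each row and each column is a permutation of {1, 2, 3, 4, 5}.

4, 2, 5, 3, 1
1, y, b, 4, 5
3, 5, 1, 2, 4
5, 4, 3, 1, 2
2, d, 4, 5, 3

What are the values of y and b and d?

y = 3, b = 2, d = 1

At (row 2, col 3): column 3 already has {1, 3, 4, 5}, so the value is 2.
Cell (2,2): row 2 already has {1, 2, 4, 5} → 3.
At (row 5, col 2): row 5 already has {2, 3, 4, 5}, so the value is 1.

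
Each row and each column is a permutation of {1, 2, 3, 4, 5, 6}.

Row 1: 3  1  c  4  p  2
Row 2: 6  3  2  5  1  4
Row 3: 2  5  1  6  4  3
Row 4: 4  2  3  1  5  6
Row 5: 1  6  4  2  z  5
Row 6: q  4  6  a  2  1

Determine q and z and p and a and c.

For row 5, column 5: row 5 already has {1, 2, 4, 5, 6}; that leaves 3.
Cell (1,5): column 5 already has {1, 2, 3, 4, 5} → 6.
At (row 1, col 3): row 1 already has {1, 2, 3, 4, 6}, so the value is 5.
For row 6, column 1: column 1 already has {1, 2, 3, 4, 6}; that leaves 5.
For row 6, column 4: row 6 already has {1, 2, 4, 5, 6}; that leaves 3.

q = 5, z = 3, p = 6, a = 3, c = 5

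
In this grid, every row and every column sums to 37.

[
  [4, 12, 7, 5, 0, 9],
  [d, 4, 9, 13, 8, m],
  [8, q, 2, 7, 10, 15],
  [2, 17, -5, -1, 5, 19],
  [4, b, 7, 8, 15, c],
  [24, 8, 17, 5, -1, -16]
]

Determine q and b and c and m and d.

Row 3: 8 + 2 + 7 + 10 + 15 = 42, so its missing entry is 37 − 42 = -5.
Column 1: 4 + 8 + 2 + 4 + 24 = 42, so its missing entry is 37 − 42 = -5.
Row 2: -5 + 4 + 9 + 13 + 8 = 29, so its missing entry is 37 − 29 = 8.
Column 6: 9 + 8 + 15 + 19 − 16 = 35, so its missing entry is 37 − 35 = 2.
Row 5: 4 + 7 + 8 + 15 + 2 = 36, so its missing entry is 37 − 36 = 1.

q = -5, b = 1, c = 2, m = 8, d = -5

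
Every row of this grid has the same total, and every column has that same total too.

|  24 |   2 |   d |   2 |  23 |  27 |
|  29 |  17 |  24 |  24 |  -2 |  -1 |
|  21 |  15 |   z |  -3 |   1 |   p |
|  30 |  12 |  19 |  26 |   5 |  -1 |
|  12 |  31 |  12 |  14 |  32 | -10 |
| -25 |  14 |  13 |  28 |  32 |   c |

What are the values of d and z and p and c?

d = 13, z = 10, p = 47, c = 29

Rows 2 and 4 both sum to 91, so that's the common total.
Row 6: -25 + 14 + 13 + 28 + 32 = 62, so its missing entry is 91 − 62 = 29.
Row 1: 24 + 2 + 2 + 23 + 27 = 78, so its missing entry is 91 − 78 = 13.
Column 6: 27 − 1 − 1 − 10 + 29 = 44, so its missing entry is 91 − 44 = 47.
Row 3: 21 + 15 − 3 + 1 + 47 = 81, so its missing entry is 91 − 81 = 10.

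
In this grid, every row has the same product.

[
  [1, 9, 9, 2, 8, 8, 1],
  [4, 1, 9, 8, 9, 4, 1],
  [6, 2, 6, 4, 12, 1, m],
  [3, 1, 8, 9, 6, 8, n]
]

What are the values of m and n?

Rows 1 and 2 each multiply to 10368, so every row has product 10368.
Row 3: 6×2×6×4×12×1 = 3456, so the missing entry is 10368 ÷ 3456 = 3.
Row 4: 3×1×8×9×6×8 = 10368, so the missing entry is 10368 ÷ 10368 = 1.

m = 3, n = 1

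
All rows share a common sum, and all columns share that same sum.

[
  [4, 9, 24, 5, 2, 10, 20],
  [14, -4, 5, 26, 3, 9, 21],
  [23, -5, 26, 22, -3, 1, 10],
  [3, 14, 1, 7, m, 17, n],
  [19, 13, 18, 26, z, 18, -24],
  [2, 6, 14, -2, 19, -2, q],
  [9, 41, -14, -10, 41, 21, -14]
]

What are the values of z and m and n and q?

Rows 1 and 2 both sum to 74, so that's the common total.
Row 5 has 19 + 13 + 18 + 26 + 18 − 24 = 70; the blank must be 74 − 70 = 4.
Row 6 has 2 + 6 + 14 − 2 + 19 − 2 = 37; the blank must be 74 − 37 = 37.
Column 5 has 2 + 3 − 3 + 4 + 19 + 41 = 66; the blank must be 74 − 66 = 8.
Row 4 has 3 + 14 + 1 + 7 + 8 + 17 = 50; the blank must be 74 − 50 = 24.

z = 4, m = 8, n = 24, q = 37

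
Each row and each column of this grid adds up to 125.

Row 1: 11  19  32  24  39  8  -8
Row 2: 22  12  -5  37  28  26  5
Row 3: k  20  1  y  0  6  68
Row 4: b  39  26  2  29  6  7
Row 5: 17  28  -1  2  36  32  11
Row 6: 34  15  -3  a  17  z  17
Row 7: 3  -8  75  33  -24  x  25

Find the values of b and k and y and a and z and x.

b = 16, k = 22, y = 8, a = 19, z = 26, x = 21

Row 7 has 3 − 8 + 75 + 33 − 24 + 25 = 104; the blank must be 125 − 104 = 21.
Column 6 has 8 + 26 + 6 + 6 + 32 + 21 = 99; the blank must be 125 − 99 = 26.
Row 4 has 39 + 26 + 2 + 29 + 6 + 7 = 109; the blank must be 125 − 109 = 16.
Column 1 has 11 + 22 + 16 + 17 + 34 + 3 = 103; the blank must be 125 − 103 = 22.
Row 3 has 22 + 20 + 1 + 0 + 6 + 68 = 117; the blank must be 125 − 117 = 8.
Row 6 has 34 + 15 − 3 + 17 + 26 + 17 = 106; the blank must be 125 − 106 = 19.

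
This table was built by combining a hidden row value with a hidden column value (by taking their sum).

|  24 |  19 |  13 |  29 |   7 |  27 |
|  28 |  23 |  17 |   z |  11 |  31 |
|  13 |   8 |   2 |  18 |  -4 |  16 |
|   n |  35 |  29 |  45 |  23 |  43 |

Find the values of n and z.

n = 40, z = 33

The difference between any two rows is the same in every column — this is an addition table with the headers hidden.
Row 4 minus row 1 is 43 − 27 = 16, so its entry in column 1 is 24 + 16 = 40.
Row 2 minus row 1 is 31 − 27 = 4, so its entry in column 4 is 29 + 4 = 33.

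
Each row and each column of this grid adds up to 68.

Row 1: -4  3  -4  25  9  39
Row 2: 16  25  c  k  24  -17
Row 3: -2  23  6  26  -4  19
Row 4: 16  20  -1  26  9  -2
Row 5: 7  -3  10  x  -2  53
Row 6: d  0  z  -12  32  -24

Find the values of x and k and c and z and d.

x = 3, k = 0, c = 20, z = 37, d = 35

Row 5 has 7 − 3 + 10 − 2 + 53 = 65; the blank must be 68 − 65 = 3.
Column 1 has -4 + 16 − 2 + 16 + 7 = 33; the blank must be 68 − 33 = 35.
Column 4 has 25 + 26 + 26 + 3 − 12 = 68; the blank must be 68 − 68 = 0.
Row 2 has 16 + 25 + 0 + 24 − 17 = 48; the blank must be 68 − 48 = 20.
Row 6 has 35 + 0 − 12 + 32 − 24 = 31; the blank must be 68 − 31 = 37.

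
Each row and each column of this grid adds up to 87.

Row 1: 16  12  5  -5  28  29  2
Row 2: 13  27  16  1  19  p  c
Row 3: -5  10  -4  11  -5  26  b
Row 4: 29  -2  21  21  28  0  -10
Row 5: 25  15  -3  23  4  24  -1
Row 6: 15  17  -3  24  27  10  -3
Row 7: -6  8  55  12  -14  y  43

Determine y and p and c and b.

Row 3 has -5 + 10 − 4 + 11 − 5 + 26 = 33; the blank must be 87 − 33 = 54.
Column 7 has 2 + 54 − 10 − 1 − 3 + 43 = 85; the blank must be 87 − 85 = 2.
Row 7 has -6 + 8 + 55 + 12 − 14 + 43 = 98; the blank must be 87 − 98 = -11.
Row 2 has 13 + 27 + 16 + 1 + 19 + 2 = 78; the blank must be 87 − 78 = 9.

y = -11, p = 9, c = 2, b = 54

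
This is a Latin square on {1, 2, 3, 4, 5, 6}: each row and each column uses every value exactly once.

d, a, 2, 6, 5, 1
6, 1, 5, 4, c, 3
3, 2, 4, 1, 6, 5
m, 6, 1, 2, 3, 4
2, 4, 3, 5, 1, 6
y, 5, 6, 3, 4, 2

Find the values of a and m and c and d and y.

a = 3, m = 5, c = 2, d = 4, y = 1

Cell (1,2): column 2 already has {1, 2, 4, 5, 6} → 3.
For row 1, column 1: row 1 already has {1, 2, 3, 5, 6}; that leaves 4.
For row 2, column 5: row 2 already has {1, 3, 4, 5, 6}; that leaves 2.
Cell (4,1): row 4 already has {1, 2, 3, 4, 6} → 5.
At (row 6, col 1): row 6 already has {2, 3, 4, 5, 6}, so the value is 1.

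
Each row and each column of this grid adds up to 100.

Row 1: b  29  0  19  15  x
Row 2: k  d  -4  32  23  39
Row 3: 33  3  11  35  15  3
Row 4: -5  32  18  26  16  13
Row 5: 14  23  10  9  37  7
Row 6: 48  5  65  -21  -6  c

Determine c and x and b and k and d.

The known cells in row 6 total 91, leaving 100 − 91 = 9 for the blank.
The known cells in column 2 total 92, leaving 100 − 92 = 8 for the blank.
The known cells in column 6 total 71, leaving 100 − 71 = 29 for the blank.
The known cells in row 1 total 92, leaving 100 − 92 = 8 for the blank.
The known cells in row 2 total 98, leaving 100 − 98 = 2 for the blank.

c = 9, x = 29, b = 8, k = 2, d = 8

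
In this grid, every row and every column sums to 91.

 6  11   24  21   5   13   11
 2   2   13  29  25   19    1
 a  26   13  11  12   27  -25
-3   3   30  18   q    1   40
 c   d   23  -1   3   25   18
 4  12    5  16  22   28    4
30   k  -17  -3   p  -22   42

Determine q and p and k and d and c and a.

Row 4: -3 + 3 + 30 + 18 + 1 + 40 = 89, so its missing entry is 91 − 89 = 2.
Row 3: 26 + 13 + 11 + 12 + 27 − 25 = 64, so its missing entry is 91 − 64 = 27.
Column 1: 6 + 2 + 27 − 3 + 4 + 30 = 66, so its missing entry is 91 − 66 = 25.
Column 5: 5 + 25 + 12 + 2 + 3 + 22 = 69, so its missing entry is 91 − 69 = 22.
Row 7: 30 − 17 − 3 + 22 − 22 + 42 = 52, so its missing entry is 91 − 52 = 39.
Row 5: 25 + 23 − 1 + 3 + 25 + 18 = 93, so its missing entry is 91 − 93 = -2.

q = 2, p = 22, k = 39, d = -2, c = 25, a = 27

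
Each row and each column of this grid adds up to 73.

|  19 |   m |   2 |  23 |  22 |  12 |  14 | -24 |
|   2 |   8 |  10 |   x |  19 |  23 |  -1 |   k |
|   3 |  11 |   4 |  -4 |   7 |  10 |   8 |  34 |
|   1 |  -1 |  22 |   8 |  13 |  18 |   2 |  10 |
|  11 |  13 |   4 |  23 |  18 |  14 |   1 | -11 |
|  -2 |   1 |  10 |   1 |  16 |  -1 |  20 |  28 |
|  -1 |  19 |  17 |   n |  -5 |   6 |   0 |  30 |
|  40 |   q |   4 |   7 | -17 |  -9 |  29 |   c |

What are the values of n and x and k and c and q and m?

n = 7, x = 8, k = 4, c = 2, q = 17, m = 5

Row 1 has 19 + 2 + 23 + 22 + 12 + 14 − 24 = 68; the blank must be 73 − 68 = 5.
Column 2 has 5 + 8 + 11 − 1 + 13 + 1 + 19 = 56; the blank must be 73 − 56 = 17.
Row 8 has 40 + 17 + 4 + 7 − 17 − 9 + 29 = 71; the blank must be 73 − 71 = 2.
Column 8 has -24 + 34 + 10 − 11 + 28 + 30 + 2 = 69; the blank must be 73 − 69 = 4.
Row 7 has -1 + 19 + 17 − 5 + 6 + 0 + 30 = 66; the blank must be 73 − 66 = 7.
Row 2 has 2 + 8 + 10 + 19 + 23 − 1 + 4 = 65; the blank must be 73 − 65 = 8.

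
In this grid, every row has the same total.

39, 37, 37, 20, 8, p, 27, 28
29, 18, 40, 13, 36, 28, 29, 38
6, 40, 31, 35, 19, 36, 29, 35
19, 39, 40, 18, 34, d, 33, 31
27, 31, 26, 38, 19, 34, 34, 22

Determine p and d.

p = 35, d = 17

Row 2 sums to 231 and so does row 5; that's the common total.
In row 1 the known cells total 196, leaving 231 − 196 = 35.
In row 4 the known cells total 214, leaving 231 − 214 = 17.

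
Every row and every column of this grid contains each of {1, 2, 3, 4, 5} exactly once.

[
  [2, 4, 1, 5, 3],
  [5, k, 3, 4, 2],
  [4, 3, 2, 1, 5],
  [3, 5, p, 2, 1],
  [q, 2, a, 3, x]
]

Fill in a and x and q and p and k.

a = 5, x = 4, q = 1, p = 4, k = 1

Cell (5,5): column 5 already has {1, 2, 3, 5} → 4.
At (row 5, col 1): column 1 already has {2, 3, 4, 5}, so the value is 1.
For row 2, column 2: row 2 already has {2, 3, 4, 5}; that leaves 1.
For row 5, column 3: row 5 already has {1, 2, 3, 4}; that leaves 5.
Cell (4,3): row 4 already has {1, 2, 3, 5} → 4.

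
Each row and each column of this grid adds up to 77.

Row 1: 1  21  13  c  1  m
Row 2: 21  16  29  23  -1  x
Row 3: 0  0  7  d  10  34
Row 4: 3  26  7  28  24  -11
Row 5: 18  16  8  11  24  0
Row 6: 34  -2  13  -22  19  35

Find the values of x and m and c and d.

The known cells in row 3 total 51, leaving 77 − 51 = 26 for the blank.
The known cells in column 4 total 66, leaving 77 − 66 = 11 for the blank.
The known cells in row 1 total 47, leaving 77 − 47 = 30 for the blank.
The known cells in row 2 total 88, leaving 77 − 88 = -11 for the blank.

x = -11, m = 30, c = 11, d = 26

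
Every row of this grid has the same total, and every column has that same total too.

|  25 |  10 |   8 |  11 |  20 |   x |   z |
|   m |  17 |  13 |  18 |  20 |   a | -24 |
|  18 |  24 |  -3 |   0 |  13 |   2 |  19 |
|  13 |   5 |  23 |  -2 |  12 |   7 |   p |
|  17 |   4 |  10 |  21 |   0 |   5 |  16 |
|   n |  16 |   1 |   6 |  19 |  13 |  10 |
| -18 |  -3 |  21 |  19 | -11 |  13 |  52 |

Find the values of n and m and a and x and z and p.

Rows 3 and 5 both sum to 73, so that's the common total.
Row 6: 16 + 1 + 6 + 19 + 13 + 10 = 65, so its missing entry is 73 − 65 = 8.
Row 4: 13 + 5 + 23 − 2 + 12 + 7 = 58, so its missing entry is 73 − 58 = 15.
Column 7: -24 + 19 + 15 + 16 + 10 + 52 = 88, so its missing entry is 73 − 88 = -15.
Row 1: 25 + 10 + 8 + 11 + 20 − 15 = 59, so its missing entry is 73 − 59 = 14.
Column 6: 14 + 2 + 7 + 5 + 13 + 13 = 54, so its missing entry is 73 − 54 = 19.
Row 2: 17 + 13 + 18 + 20 + 19 − 24 = 63, so its missing entry is 73 − 63 = 10.

n = 8, m = 10, a = 19, x = 14, z = -15, p = 15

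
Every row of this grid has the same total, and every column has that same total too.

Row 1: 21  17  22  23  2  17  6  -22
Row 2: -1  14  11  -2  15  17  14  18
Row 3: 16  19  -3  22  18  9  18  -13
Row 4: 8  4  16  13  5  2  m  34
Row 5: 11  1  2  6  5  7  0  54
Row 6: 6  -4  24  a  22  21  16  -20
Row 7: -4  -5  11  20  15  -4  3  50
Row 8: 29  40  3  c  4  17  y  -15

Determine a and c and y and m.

Rows 1 and 2 both sum to 86, so that's the common total.
Row 6 has 6 − 4 + 24 + 22 + 21 + 16 − 20 = 65; the blank must be 86 − 65 = 21.
Row 4 has 8 + 4 + 16 + 13 + 5 + 2 + 34 = 82; the blank must be 86 − 82 = 4.
Column 7 has 6 + 14 + 18 + 4 + 0 + 16 + 3 = 61; the blank must be 86 − 61 = 25.
Row 8 has 29 + 40 + 3 + 4 + 17 + 25 − 15 = 103; the blank must be 86 − 103 = -17.

a = 21, c = -17, y = 25, m = 4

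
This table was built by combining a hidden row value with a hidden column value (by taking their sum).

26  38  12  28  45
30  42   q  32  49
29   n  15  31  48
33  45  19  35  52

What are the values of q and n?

The difference between any two rows is the same in every column — this is an addition table with the headers hidden.
Row 2 minus row 1 is 30 − 26 = 4, so its entry in column 3 is 12 + 4 = 16.
Row 3 minus row 1 is 29 − 26 = 3, so its entry in column 2 is 38 + 3 = 41.

q = 16, n = 41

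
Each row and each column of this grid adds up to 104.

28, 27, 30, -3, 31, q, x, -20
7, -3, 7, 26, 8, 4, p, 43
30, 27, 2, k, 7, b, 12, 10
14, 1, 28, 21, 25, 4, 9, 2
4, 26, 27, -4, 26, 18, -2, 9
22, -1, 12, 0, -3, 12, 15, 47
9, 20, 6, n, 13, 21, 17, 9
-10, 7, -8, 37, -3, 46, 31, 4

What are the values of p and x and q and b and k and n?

The known cells in row 7 total 95, leaving 104 − 95 = 9 for the blank.
The known cells in column 4 total 86, leaving 104 − 86 = 18 for the blank.
The known cells in row 2 total 92, leaving 104 − 92 = 12 for the blank.
The known cells in column 7 total 94, leaving 104 − 94 = 10 for the blank.
The known cells in row 1 total 103, leaving 104 − 103 = 1 for the blank.
The known cells in row 3 total 106, leaving 104 − 106 = -2 for the blank.

p = 12, x = 10, q = 1, b = -2, k = 18, n = 9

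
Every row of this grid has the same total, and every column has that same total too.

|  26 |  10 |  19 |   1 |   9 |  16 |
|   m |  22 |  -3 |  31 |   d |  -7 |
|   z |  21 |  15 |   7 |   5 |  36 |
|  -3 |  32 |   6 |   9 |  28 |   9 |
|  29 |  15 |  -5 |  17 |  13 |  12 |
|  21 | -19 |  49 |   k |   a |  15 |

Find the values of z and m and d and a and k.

Rows 1 and 4 both sum to 81, so that's the common total.
Column 4 has 1 + 31 + 7 + 9 + 17 = 65; the blank must be 81 − 65 = 16.
Row 6 has 21 − 19 + 49 + 16 + 15 = 82; the blank must be 81 − 82 = -1.
Row 3 has 21 + 15 + 7 + 5 + 36 = 84; the blank must be 81 − 84 = -3.
Column 5 has 9 + 5 + 28 + 13 − 1 = 54; the blank must be 81 − 54 = 27.
Row 2 has 22 − 3 + 31 + 27 − 7 = 70; the blank must be 81 − 70 = 11.

z = -3, m = 11, d = 27, a = -1, k = 16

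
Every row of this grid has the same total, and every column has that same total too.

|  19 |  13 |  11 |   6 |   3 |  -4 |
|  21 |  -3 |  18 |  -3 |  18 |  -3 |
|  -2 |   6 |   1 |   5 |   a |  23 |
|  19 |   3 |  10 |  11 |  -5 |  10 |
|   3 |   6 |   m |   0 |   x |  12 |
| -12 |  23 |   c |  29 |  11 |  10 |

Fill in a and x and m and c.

a = 15, x = 6, m = 21, c = -13

Rows 1 and 2 both sum to 48, so that's the common total.
Row 3 has -2 + 6 + 1 + 5 + 23 = 33; the blank must be 48 − 33 = 15.
Column 5 has 3 + 18 + 15 − 5 + 11 = 42; the blank must be 48 − 42 = 6.
Row 5 has 3 + 6 + 0 + 6 + 12 = 27; the blank must be 48 − 27 = 21.
Row 6 has -12 + 23 + 29 + 11 + 10 = 61; the blank must be 48 − 61 = -13.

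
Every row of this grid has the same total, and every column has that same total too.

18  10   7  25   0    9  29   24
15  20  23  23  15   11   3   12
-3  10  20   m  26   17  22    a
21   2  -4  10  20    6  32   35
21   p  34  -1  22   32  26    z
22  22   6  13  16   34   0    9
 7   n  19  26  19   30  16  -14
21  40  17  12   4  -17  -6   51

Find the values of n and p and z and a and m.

n = 19, p = -1, z = -11, a = 16, m = 14

Rows 1 and 2 both sum to 122, so that's the common total.
Row 7: 7 + 19 + 26 + 19 + 30 + 16 − 14 = 103, so its missing entry is 122 − 103 = 19.
Column 4: 25 + 23 + 10 − 1 + 13 + 26 + 12 = 108, so its missing entry is 122 − 108 = 14.
Row 3: -3 + 10 + 20 + 14 + 26 + 17 + 22 = 106, so its missing entry is 122 − 106 = 16.
Column 2: 10 + 20 + 10 + 2 + 22 + 19 + 40 = 123, so its missing entry is 122 − 123 = -1.
Row 5: 21 − 1 + 34 − 1 + 22 + 32 + 26 = 133, so its missing entry is 122 − 133 = -11.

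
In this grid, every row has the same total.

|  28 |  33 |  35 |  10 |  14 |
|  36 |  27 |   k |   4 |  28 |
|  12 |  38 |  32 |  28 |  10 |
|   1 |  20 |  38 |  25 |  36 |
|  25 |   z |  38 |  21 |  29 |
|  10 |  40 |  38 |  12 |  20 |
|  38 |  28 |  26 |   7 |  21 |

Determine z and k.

The complete rows each total 120.
Row 5 is missing 120 − 113 = 7 (since 25 + 38 + 21 + 29 = 113).
Row 2 is missing 120 − 95 = 25 (since 36 + 27 + 4 + 28 = 95).

z = 7, k = 25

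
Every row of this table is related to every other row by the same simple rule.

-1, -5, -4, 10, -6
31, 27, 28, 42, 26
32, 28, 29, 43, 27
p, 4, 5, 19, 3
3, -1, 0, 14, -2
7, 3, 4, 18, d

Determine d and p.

d = 2, p = 8

The difference between any two rows is the same in every column — this is an addition table with the headers hidden.
Row 6 minus row 1 is 4 − (-4) = 8, so its entry in column 5 is -6 + 8 = 2.
Row 4 minus row 1 is 5 − (-4) = 9, so its entry in column 1 is -1 + 9 = 8.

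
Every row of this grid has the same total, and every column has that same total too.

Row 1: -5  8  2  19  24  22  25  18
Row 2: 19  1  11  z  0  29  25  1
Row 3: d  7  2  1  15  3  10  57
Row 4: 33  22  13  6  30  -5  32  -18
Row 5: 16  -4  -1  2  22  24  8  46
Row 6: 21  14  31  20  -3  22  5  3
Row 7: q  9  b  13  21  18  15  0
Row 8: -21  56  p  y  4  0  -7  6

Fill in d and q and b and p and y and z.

d = 18, q = 32, b = 5, p = 50, y = 25, z = 27

Rows 1 and 4 both sum to 113, so that's the common total.
The known cells in row 3 total 95, leaving 113 − 95 = 18 for the blank.
The known cells in column 1 total 81, leaving 113 − 81 = 32 for the blank.
The known cells in row 7 total 108, leaving 113 − 108 = 5 for the blank.
The known cells in column 3 total 63, leaving 113 − 63 = 50 for the blank.
The known cells in row 8 total 88, leaving 113 − 88 = 25 for the blank.
The known cells in row 2 total 86, leaving 113 − 86 = 27 for the blank.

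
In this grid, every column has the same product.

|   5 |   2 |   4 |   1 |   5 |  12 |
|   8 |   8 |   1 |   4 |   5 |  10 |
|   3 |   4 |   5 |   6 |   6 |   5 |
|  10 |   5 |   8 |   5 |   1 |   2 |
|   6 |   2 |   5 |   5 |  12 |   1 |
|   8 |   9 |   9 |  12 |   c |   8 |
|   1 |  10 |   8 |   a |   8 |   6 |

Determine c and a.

c = 4, a = 8

Columns 2 and 6 each multiply to 57600, so every column has product 57600.
Column 5: 5×5×6×1×12×8 = 14400, so the missing entry is 57600 ÷ 14400 = 4.
Column 4: 1×4×6×5×5×12 = 7200, so the missing entry is 57600 ÷ 7200 = 8.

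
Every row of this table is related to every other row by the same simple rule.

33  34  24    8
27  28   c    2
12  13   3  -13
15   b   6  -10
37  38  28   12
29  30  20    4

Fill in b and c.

b = 16, c = 18

The difference between any two rows is the same in every column — this is an addition table with the headers hidden.
Row 4 minus row 1 is 15 − 33 = -18, so its entry in column 2 is 34 + (-18) = 16.
Row 2 minus row 1 is 27 − 33 = -6, so its entry in column 3 is 24 + (-6) = 18.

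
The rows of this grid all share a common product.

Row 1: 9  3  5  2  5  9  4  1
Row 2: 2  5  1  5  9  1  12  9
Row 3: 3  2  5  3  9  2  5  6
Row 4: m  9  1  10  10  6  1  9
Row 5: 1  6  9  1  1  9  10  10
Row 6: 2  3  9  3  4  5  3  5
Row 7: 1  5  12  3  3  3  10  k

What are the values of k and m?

k = 3, m = 1

Rows 2 and 5 each multiply to 48600, so every row has product 48600.
Row 7: 1×5×12×3×3×3×10 = 16200, so the missing entry is 48600 ÷ 16200 = 3.
Row 4: 9×1×10×10×6×1×9 = 48600, so the missing entry is 48600 ÷ 48600 = 1.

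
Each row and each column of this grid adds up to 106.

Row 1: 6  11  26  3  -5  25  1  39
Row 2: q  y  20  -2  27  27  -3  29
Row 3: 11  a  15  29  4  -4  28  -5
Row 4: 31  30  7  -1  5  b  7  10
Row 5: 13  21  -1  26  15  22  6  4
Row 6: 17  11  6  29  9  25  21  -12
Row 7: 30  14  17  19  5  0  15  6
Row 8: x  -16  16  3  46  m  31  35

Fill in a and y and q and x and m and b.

a = 28, y = 7, q = 1, x = -3, m = -6, b = 17

Row 3: 11 + 15 + 29 + 4 − 4 + 28 − 5 = 78, so its missing entry is 106 − 78 = 28.
Column 2: 11 + 28 + 30 + 21 + 11 + 14 − 16 = 99, so its missing entry is 106 − 99 = 7.
Row 2: 7 + 20 − 2 + 27 + 27 − 3 + 29 = 105, so its missing entry is 106 − 105 = 1.
Column 1: 6 + 1 + 11 + 31 + 13 + 17 + 30 = 109, so its missing entry is 106 − 109 = -3.
Row 8: -3 − 16 + 16 + 3 + 46 + 31 + 35 = 112, so its missing entry is 106 − 112 = -6.
Row 4: 31 + 30 + 7 − 1 + 5 + 7 + 10 = 89, so its missing entry is 106 − 89 = 17.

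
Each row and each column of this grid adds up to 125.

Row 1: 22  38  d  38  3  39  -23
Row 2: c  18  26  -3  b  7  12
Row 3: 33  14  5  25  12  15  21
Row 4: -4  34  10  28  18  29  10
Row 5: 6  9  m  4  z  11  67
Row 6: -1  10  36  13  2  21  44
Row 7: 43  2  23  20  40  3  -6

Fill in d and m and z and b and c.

d = 8, m = 17, z = 11, b = 39, c = 26

Row 1: 22 + 38 + 38 + 3 + 39 − 23 = 117, so its missing entry is 125 − 117 = 8.
Column 3: 8 + 26 + 5 + 10 + 36 + 23 = 108, so its missing entry is 125 − 108 = 17.
Row 5: 6 + 9 + 17 + 4 + 11 + 67 = 114, so its missing entry is 125 − 114 = 11.
Column 5: 3 + 12 + 18 + 11 + 2 + 40 = 86, so its missing entry is 125 − 86 = 39.
Row 2: 18 + 26 − 3 + 39 + 7 + 12 = 99, so its missing entry is 125 − 99 = 26.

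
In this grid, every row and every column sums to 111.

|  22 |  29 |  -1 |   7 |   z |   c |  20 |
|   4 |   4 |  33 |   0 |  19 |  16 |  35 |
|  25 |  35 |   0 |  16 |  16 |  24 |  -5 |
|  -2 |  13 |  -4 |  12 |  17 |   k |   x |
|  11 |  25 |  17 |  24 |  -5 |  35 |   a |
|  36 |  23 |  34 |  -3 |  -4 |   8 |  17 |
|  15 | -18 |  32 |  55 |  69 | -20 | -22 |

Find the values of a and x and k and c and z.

a = 4, x = 62, k = 13, c = 35, z = -1

Column 5: 19 + 16 + 17 − 5 − 4 + 69 = 112, so its missing entry is 111 − 112 = -1.
Row 5: 11 + 25 + 17 + 24 − 5 + 35 = 107, so its missing entry is 111 − 107 = 4.
Row 1: 22 + 29 − 1 + 7 − 1 + 20 = 76, so its missing entry is 111 − 76 = 35.
Column 7: 20 + 35 − 5 + 4 + 17 − 22 = 49, so its missing entry is 111 − 49 = 62.
Row 4: -2 + 13 − 4 + 12 + 17 + 62 = 98, so its missing entry is 111 − 98 = 13.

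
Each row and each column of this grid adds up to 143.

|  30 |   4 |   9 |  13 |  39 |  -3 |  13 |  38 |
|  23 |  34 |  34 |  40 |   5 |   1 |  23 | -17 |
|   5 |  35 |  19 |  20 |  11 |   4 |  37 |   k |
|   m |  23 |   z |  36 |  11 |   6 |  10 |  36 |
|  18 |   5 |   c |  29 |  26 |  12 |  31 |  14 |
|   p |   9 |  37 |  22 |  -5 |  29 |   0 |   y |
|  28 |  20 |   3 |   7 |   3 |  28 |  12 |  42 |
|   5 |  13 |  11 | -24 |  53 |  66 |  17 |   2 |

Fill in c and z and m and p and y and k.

c = 8, z = 22, m = -1, p = 35, y = 16, k = 12

The known cells in row 3 total 131, leaving 143 − 131 = 12 for the blank.
The known cells in column 8 total 127, leaving 143 − 127 = 16 for the blank.
The known cells in row 5 total 135, leaving 143 − 135 = 8 for the blank.
The known cells in row 6 total 108, leaving 143 − 108 = 35 for the blank.
The known cells in column 1 total 144, leaving 143 − 144 = -1 for the blank.
The known cells in row 4 total 121, leaving 143 − 121 = 22 for the blank.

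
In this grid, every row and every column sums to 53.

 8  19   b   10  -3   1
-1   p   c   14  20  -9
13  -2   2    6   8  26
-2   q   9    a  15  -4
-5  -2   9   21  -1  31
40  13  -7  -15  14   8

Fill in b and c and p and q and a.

b = 18, c = 22, p = 7, q = 18, a = 17

Row 1: 8 + 19 + 10 − 3 + 1 = 35, so its missing entry is 53 − 35 = 18.
Column 3: 18 + 2 + 9 + 9 − 7 = 31, so its missing entry is 53 − 31 = 22.
Row 2: -1 + 22 + 14 + 20 − 9 = 46, so its missing entry is 53 − 46 = 7.
Column 2: 19 + 7 − 2 − 2 + 13 = 35, so its missing entry is 53 − 35 = 18.
Row 4: -2 + 18 + 9 + 15 − 4 = 36, so its missing entry is 53 − 36 = 17.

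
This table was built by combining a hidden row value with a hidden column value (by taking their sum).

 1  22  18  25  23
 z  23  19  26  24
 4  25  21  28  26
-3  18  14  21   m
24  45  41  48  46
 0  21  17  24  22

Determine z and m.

The difference between any two rows is the same in every column — this is an addition table with the headers hidden.
Row 2 minus row 1 is 23 − 22 = 1, so its entry in column 1 is 1 + 1 = 2.
Row 4 minus row 1 is 18 − 22 = -4, so its entry in column 5 is 23 + (-4) = 19.

z = 2, m = 19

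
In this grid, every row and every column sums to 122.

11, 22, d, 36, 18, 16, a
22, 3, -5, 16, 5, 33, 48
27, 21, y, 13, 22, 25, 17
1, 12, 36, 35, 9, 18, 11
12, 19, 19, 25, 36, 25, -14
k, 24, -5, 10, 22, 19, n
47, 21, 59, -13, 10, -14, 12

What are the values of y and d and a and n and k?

Column 1: 11 + 22 + 27 + 1 + 12 + 47 = 120, so its missing entry is 122 − 120 = 2.
Row 6: 2 + 24 − 5 + 10 + 22 + 19 = 72, so its missing entry is 122 − 72 = 50.
Column 7: 48 + 17 + 11 − 14 + 50 + 12 = 124, so its missing entry is 122 − 124 = -2.
Row 1: 11 + 22 + 36 + 18 + 16 − 2 = 101, so its missing entry is 122 − 101 = 21.
Row 3: 27 + 21 + 13 + 22 + 25 + 17 = 125, so its missing entry is 122 − 125 = -3.

y = -3, d = 21, a = -2, n = 50, k = 2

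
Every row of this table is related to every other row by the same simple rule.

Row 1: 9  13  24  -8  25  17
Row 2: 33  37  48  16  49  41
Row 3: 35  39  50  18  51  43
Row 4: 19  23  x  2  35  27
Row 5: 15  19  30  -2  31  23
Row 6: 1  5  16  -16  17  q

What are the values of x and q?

The difference between any two rows is the same in every column — this is an addition table with the headers hidden.
Row 4 minus row 1 is 23 − 13 = 10, so its entry in column 3 is 24 + 10 = 34.
Row 6 minus row 1 is 5 − 13 = -8, so its entry in column 6 is 17 + (-8) = 9.

x = 34, q = 9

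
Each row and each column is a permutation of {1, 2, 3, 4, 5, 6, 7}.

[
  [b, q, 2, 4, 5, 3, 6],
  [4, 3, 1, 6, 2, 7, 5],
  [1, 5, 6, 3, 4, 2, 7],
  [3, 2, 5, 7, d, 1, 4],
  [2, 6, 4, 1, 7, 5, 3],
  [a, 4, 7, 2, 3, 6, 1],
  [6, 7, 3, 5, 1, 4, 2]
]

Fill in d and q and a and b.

At (row 1, col 2): column 2 already has {2, 3, 4, 5, 6, 7}, so the value is 1.
Cell (6,1): row 6 already has {1, 2, 3, 4, 6, 7} → 5.
At (row 4, col 5): row 4 already has {1, 2, 3, 4, 5, 7}, so the value is 6.
For row 1, column 1: row 1 already has {1, 2, 3, 4, 5, 6}; that leaves 7.

d = 6, q = 1, a = 5, b = 7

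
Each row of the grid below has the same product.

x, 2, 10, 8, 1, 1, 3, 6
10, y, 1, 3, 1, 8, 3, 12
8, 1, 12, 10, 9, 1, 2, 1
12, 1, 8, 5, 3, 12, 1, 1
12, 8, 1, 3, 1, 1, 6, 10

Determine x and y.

Rows 4 and 5 each multiply to 17280, so every row has product 17280.
Row 1: 2×10×8×1×1×3×6 = 2880, so the missing entry is 17280 ÷ 2880 = 6.
Row 2: 10×1×3×1×8×3×12 = 8640, so the missing entry is 17280 ÷ 8640 = 2.

x = 6, y = 2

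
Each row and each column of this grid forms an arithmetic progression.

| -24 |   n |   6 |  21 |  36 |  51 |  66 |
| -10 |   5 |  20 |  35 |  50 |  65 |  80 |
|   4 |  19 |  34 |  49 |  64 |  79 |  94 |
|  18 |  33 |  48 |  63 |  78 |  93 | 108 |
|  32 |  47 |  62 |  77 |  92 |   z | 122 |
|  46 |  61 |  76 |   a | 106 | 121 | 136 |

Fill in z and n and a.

Along each row the entries change by 15 per step; down each column they change by 14.
Row 5: from 32 at column 1, stepping by 15 to column 6 gives 107.
Row 1: from -24 at column 1, stepping by 15 to column 2 gives -9.
Row 6: from 46 at column 1, stepping by 15 to column 4 gives 91.

z = 107, n = -9, a = 91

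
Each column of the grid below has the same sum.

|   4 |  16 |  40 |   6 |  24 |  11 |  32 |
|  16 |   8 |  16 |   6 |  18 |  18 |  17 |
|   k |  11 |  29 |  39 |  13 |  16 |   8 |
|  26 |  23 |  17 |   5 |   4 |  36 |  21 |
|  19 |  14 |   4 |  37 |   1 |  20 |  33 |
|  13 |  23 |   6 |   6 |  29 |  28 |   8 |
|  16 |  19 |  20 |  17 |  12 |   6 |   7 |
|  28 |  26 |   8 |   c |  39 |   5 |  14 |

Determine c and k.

c = 24, k = 18

The complete columns each total 140.
Column 4 is missing 140 − 116 = 24 (since 6 + 6 + 39 + 5 + 37 + 6 + 17 = 116).
Column 1 is missing 140 − 122 = 18 (since 4 + 16 + 26 + 19 + 13 + 16 + 28 = 122).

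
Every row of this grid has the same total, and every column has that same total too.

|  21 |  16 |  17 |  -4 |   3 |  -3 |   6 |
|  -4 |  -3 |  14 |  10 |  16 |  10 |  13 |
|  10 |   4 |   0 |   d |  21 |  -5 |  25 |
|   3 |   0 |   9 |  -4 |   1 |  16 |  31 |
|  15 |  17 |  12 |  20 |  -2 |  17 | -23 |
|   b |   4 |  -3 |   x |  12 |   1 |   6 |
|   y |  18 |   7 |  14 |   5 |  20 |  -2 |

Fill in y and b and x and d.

Rows 1 and 2 both sum to 56, so that's the common total.
The known cells in row 3 total 55, leaving 56 − 55 = 1 for the blank.
The known cells in column 4 total 37, leaving 56 − 37 = 19 for the blank.
The known cells in row 6 total 39, leaving 56 − 39 = 17 for the blank.
The known cells in row 7 total 62, leaving 56 − 62 = -6 for the blank.

y = -6, b = 17, x = 19, d = 1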